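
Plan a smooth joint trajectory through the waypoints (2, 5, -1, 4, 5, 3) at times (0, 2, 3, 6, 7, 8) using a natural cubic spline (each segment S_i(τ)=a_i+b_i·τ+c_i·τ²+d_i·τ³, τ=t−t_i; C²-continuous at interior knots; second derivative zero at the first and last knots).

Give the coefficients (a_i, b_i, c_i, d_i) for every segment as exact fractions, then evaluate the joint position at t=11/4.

  seg 0: a=2 b=33089/7446 c=0 d=-2740/3723
  seg 1: a=5 b=-32671/7446 c=-5480/1241 d=20875/7446
  seg 2: a=-1 b=-17903/3723 c=9915/2482 d=-13673/22338
  seg 3: a=4 b=19607/7446 c=-1879/1241 d=-887/7446
  seg 4: a=5 b=-2801/3723 c=-4645/2482 d=4645/7446
S(11/4) = 64819/158848

Δ: Δ0=3/2, Δ1=-6, Δ2=5/3, Δ3=1, Δ4=-2
row 1: diag=6, rhs=-45; c'=1/6, d'=-15/2
row 2: denom=8−1·1/6=47/6; d'=(46−1·-15/2)/(47/6)=321/47
row 3: denom=8−3·18/47=322/47; d'=(-4−3·321/47)/(322/47)=-1151/322
row 4: denom=4−1·47/322=1241/322; d'=(-18−1·-1151/322)/(1241/322)=-4645/1241
back: M4=-4645/1241
back: M3=-1151/322−47/322·-4645/1241=-3758/1241
back: M2=321/47−18/47·-3758/1241=9915/1241
back: M1=-15/2−1/6·9915/1241=-10960/1241
M: M0=0, M1=-10960/1241, M2=9915/1241, M3=-3758/1241, M4=-4645/1241, M5=0
seg 0: a=2, c=M0/2=0, d=(M1−M0)/(6·2)=-2740/3723, b=Δ0−h0·(2M0+M1)/6=33089/7446
seg 1: a=5, c=M1/2=-5480/1241, d=(M2−M1)/(6·1)=20875/7446, b=Δ1−h1·(2M1+M2)/6=-32671/7446
seg 2: a=-1, c=M2/2=9915/2482, d=(M3−M2)/(6·3)=-13673/22338, b=Δ2−h2·(2M2+M3)/6=-17903/3723
seg 3: a=4, c=M3/2=-1879/1241, d=(M4−M3)/(6·1)=-887/7446, b=Δ3−h3·(2M3+M4)/6=19607/7446
seg 4: a=5, c=M4/2=-4645/2482, d=(M5−M4)/(6·1)=4645/7446, b=Δ4−h4·(2M4+M5)/6=-2801/3723
t_q=11/4 → seg 1, τ=3/4; S=5+-32671/7446·τ+-5480/1241·τ²+20875/7446·τ³=64819/158848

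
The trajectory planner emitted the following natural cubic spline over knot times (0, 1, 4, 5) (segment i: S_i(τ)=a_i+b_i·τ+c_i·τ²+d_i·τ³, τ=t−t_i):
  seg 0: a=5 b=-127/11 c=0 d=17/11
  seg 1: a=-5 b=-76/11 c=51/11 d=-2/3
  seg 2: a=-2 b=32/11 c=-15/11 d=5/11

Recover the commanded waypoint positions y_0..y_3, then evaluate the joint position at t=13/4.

y_0=5 y_1=-5 y_2=-2 y_3=0
S(13/4) = -1643/352

y_0 = S_0(0) = a_0 = 5
y_1 = S_1(0) = a_1 = -5
y_2 = S_2(0) = a_2 = -2
y_3 = S_2(1) = 0
t_q=13/4 is in segment 1 (τ=9/4); S_1(τ)=-1643/352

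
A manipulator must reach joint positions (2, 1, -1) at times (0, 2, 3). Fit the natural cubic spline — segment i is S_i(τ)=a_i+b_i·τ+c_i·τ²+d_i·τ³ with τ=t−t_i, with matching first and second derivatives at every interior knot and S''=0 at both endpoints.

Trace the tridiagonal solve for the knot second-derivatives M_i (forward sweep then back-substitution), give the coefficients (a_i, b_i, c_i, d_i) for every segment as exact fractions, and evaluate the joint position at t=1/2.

Δ: Δ0=-1/2, Δ1=-2
row 1: diag=6, rhs=-9; c'=1/6, d'=-3/2
back: M1=-3/2
M: M0=0, M1=-3/2, M2=0
seg 0: a=2, c=M0/2=0, d=(M1−M0)/(6·2)=-1/8, b=Δ0−h0·(2M0+M1)/6=0
seg 1: a=1, c=M1/2=-3/4, d=(M2−M1)/(6·1)=1/4, b=Δ1−h1·(2M1+M2)/6=-3/2
t_q=1/2 → seg 0, τ=1/2; S=2+0·τ+0·τ²+-1/8·τ³=127/64

  seg 0: a=2 b=0 c=0 d=-1/8
  seg 1: a=1 b=-3/2 c=-3/4 d=1/4
S(1/2) = 127/64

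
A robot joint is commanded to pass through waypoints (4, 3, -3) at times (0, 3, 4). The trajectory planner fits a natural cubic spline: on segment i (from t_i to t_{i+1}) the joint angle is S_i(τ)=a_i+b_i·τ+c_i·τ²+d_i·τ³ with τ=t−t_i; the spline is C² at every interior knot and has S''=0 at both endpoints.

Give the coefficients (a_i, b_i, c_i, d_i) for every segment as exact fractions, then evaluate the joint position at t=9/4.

  seg 0: a=4 b=43/24 c=0 d=-17/72
  seg 1: a=3 b=-55/12 c=-17/8 d=17/24
S(9/4) = 2735/512

Δ: Δ0=-1/3, Δ1=-6
row 1: diag=8, rhs=-34; c'=1/8, d'=-17/4
back: M1=-17/4
M: M0=0, M1=-17/4, M2=0
seg 0: a=4, c=M0/2=0, d=(M1−M0)/(6·3)=-17/72, b=Δ0−h0·(2M0+M1)/6=43/24
seg 1: a=3, c=M1/2=-17/8, d=(M2−M1)/(6·1)=17/24, b=Δ1−h1·(2M1+M2)/6=-55/12
t_q=9/4 → seg 0, τ=9/4; S=4+43/24·τ+0·τ²+-17/72·τ³=2735/512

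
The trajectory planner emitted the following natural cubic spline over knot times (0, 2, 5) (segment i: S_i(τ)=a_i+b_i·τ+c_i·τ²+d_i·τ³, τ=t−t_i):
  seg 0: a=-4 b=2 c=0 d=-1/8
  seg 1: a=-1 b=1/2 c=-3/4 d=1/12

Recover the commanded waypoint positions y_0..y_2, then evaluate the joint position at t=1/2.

y_0=-4 y_1=-1 y_2=-4
S(1/2) = -193/64

y_0 = S_0(0) = a_0 = -4
y_1 = S_1(0) = a_1 = -1
y_2 = S_1(3) = -4
t_q=1/2 is in segment 0 (τ=1/2); S_0(τ)=-193/64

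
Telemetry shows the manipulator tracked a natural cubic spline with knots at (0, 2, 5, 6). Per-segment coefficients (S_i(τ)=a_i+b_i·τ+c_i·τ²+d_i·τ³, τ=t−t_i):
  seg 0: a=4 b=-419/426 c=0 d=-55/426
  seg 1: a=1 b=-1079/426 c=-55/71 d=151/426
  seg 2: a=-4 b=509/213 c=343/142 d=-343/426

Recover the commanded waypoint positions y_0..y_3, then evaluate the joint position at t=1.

y_0 = S_0(0) = a_0 = 4
y_1 = S_1(0) = a_1 = 1
y_2 = S_2(0) = a_2 = -4
y_3 = S_2(1) = 0
t_q=1 is in segment 0 (τ=1); S_0(τ)=205/71

y_0=4 y_1=1 y_2=-4 y_3=0
S(1) = 205/71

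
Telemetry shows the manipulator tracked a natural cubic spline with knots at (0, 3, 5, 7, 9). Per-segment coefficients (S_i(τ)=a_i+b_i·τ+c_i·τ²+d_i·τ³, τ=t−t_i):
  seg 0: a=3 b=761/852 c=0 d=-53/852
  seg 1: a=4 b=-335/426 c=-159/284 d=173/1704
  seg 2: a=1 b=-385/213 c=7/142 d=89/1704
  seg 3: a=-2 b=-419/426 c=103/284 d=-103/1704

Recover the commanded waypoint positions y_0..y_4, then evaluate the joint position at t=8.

y_0 = S_0(0) = a_0 = 3
y_1 = S_1(0) = a_1 = 4
y_2 = S_2(0) = a_2 = 1
y_3 = S_3(0) = a_3 = -2
y_4 = S_3(2) = -3
t_q=8 is in segment 3 (τ=1); S_3(τ)=-1523/568

y_0=3 y_1=4 y_2=1 y_3=-2 y_4=-3
S(8) = -1523/568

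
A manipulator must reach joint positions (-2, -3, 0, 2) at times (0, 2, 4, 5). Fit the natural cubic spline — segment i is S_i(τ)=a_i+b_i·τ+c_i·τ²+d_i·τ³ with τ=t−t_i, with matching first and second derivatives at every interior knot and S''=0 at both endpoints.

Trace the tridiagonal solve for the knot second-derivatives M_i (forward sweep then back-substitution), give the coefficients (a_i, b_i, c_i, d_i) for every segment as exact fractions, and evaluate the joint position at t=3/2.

  seg 0: a=-2 b=-1 c=0 d=1/8
  seg 1: a=-3 b=1/2 c=3/4 d=-1/8
  seg 2: a=0 b=2 c=0 d=0
S(3/2) = -197/64

Δ: Δ0=-1/2, Δ1=3/2, Δ2=2
row 1: diag=8, rhs=12; c'=1/4, d'=3/2
row 2: denom=6−2·1/4=11/2; d'=(3−2·3/2)/(11/2)=0
back: M2=0
back: M1=3/2−1/4·0=3/2
M: M0=0, M1=3/2, M2=0, M3=0
seg 0: a=-2, c=M0/2=0, d=(M1−M0)/(6·2)=1/8, b=Δ0−h0·(2M0+M1)/6=-1
seg 1: a=-3, c=M1/2=3/4, d=(M2−M1)/(6·2)=-1/8, b=Δ1−h1·(2M1+M2)/6=1/2
seg 2: a=0, c=M2/2=0, d=(M3−M2)/(6·1)=0, b=Δ2−h2·(2M2+M3)/6=2
t_q=3/2 → seg 0, τ=3/2; S=-2+-1·τ+0·τ²+1/8·τ³=-197/64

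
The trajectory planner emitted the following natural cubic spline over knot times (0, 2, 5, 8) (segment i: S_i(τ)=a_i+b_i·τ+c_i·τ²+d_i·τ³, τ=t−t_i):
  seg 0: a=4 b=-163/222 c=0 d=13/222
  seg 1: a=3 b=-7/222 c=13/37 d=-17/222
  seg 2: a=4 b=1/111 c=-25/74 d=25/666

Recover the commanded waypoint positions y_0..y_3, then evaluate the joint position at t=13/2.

y_0=4 y_1=3 y_2=4 y_3=2
S(13/2) = 2001/592

y_0 = S_0(0) = a_0 = 4
y_1 = S_1(0) = a_1 = 3
y_2 = S_2(0) = a_2 = 4
y_3 = S_2(3) = 2
t_q=13/2 is in segment 2 (τ=3/2); S_2(τ)=2001/592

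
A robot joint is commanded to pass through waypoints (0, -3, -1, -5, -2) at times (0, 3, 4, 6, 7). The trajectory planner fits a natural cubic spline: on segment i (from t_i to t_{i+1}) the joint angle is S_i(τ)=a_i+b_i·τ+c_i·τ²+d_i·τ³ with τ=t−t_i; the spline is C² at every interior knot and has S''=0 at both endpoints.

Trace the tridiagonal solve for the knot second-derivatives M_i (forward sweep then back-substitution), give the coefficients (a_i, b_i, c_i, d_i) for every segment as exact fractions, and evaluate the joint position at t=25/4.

  seg 0: a=0 b=-64/25 c=0 d=13/75
  seg 1: a=-3 b=53/25 c=39/25 d=-42/25
  seg 2: a=-1 b=1/5 c=-87/25 d=119/100
  seg 3: a=-5 b=14/25 c=183/50 d=-61/50
S(25/4) = -14881/3200

Δ: Δ0=-1, Δ1=2, Δ2=-2, Δ3=3
row 1: diag=8, rhs=18; c'=1/8, d'=9/4
row 2: denom=6−1·1/8=47/8; d'=(-24−1·9/4)/(47/8)=-210/47
row 3: denom=6−2·16/47=250/47; d'=(30−2·-210/47)/(250/47)=183/25
back: M3=183/25
back: M2=-210/47−16/47·183/25=-174/25
back: M1=9/4−1/8·-174/25=78/25
M: M0=0, M1=78/25, M2=-174/25, M3=183/25, M4=0
seg 0: a=0, c=M0/2=0, d=(M1−M0)/(6·3)=13/75, b=Δ0−h0·(2M0+M1)/6=-64/25
seg 1: a=-3, c=M1/2=39/25, d=(M2−M1)/(6·1)=-42/25, b=Δ1−h1·(2M1+M2)/6=53/25
seg 2: a=-1, c=M2/2=-87/25, d=(M3−M2)/(6·2)=119/100, b=Δ2−h2·(2M2+M3)/6=1/5
seg 3: a=-5, c=M3/2=183/50, d=(M4−M3)/(6·1)=-61/50, b=Δ3−h3·(2M3+M4)/6=14/25
t_q=25/4 → seg 3, τ=1/4; S=-5+14/25·τ+183/50·τ²+-61/50·τ³=-14881/3200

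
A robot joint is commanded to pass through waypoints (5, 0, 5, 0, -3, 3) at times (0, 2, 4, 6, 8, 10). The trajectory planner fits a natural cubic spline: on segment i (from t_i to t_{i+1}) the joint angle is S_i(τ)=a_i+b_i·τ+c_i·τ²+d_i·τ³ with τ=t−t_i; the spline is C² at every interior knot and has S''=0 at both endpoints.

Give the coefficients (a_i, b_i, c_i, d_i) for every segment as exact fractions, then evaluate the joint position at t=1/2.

Δ: Δ0=-5/2, Δ1=5/2, Δ2=-5/2, Δ3=-3/2, Δ4=3
row 1: diag=8, rhs=30; c'=1/4, d'=15/4
row 2: denom=8−2·1/4=15/2; d'=(-30−2·15/4)/(15/2)=-5
row 3: denom=8−2·4/15=112/15; d'=(6−2·-5)/(112/15)=15/7
row 4: denom=8−2·15/56=209/28; d'=(27−2·15/7)/(209/28)=636/209
back: M4=636/209
back: M3=15/7−15/56·636/209=555/418
back: M2=-5−4/15·555/418=-1119/209
back: M1=15/4−1/4·-1119/209=2127/418
M: M0=0, M1=2127/418, M2=-1119/209, M3=555/418, M4=636/209, M5=0
seg 0: a=5, c=M0/2=0, d=(M1−M0)/(6·2)=709/1672, b=Δ0−h0·(2M0+M1)/6=-877/209
seg 1: a=0, c=M1/2=2127/836, d=(M2−M1)/(6·2)=-1455/1672, b=Δ1−h1·(2M1+M2)/6=373/418
seg 2: a=5, c=M2/2=-1119/418, d=(M3−M2)/(6·2)=49/88, b=Δ2−h2·(2M2+M3)/6=131/209
seg 3: a=0, c=M3/2=555/836, d=(M4−M3)/(6·2)=239/1672, b=Δ3−h3·(2M3+M4)/6=-1421/418
seg 4: a=-3, c=M4/2=318/209, d=(M5−M4)/(6·2)=-53/209, b=Δ4−h4·(2M4+M5)/6=203/209
t_q=1/2 → seg 0, τ=1/2; S=5+-877/209·τ+0·τ²+709/1672·τ³=39525/13376

  seg 0: a=5 b=-877/209 c=0 d=709/1672
  seg 1: a=0 b=373/418 c=2127/836 d=-1455/1672
  seg 2: a=5 b=131/209 c=-1119/418 d=49/88
  seg 3: a=0 b=-1421/418 c=555/836 d=239/1672
  seg 4: a=-3 b=203/209 c=318/209 d=-53/209
S(1/2) = 39525/13376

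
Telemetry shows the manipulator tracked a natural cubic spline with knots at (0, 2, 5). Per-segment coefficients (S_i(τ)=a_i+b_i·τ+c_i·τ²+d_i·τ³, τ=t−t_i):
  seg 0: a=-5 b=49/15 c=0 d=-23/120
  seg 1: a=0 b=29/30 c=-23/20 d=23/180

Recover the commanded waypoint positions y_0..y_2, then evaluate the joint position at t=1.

y_0=-5 y_1=0 y_2=-4
S(1) = -77/40

y_0 = S_0(0) = a_0 = -5
y_1 = S_1(0) = a_1 = 0
y_2 = S_1(3) = -4
t_q=1 is in segment 0 (τ=1); S_0(τ)=-77/40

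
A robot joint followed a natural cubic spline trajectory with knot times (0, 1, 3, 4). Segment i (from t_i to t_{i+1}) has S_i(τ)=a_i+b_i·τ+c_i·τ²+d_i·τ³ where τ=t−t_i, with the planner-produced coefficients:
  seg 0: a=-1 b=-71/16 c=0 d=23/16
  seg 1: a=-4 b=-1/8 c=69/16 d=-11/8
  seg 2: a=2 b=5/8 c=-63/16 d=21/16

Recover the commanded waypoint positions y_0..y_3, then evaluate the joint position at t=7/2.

y_0=-1 y_1=-4 y_2=2 y_3=0
S(7/2) = 191/128

y_0 = S_0(0) = a_0 = -1
y_1 = S_1(0) = a_1 = -4
y_2 = S_2(0) = a_2 = 2
y_3 = S_2(1) = 0
t_q=7/2 is in segment 2 (τ=1/2); S_2(τ)=191/128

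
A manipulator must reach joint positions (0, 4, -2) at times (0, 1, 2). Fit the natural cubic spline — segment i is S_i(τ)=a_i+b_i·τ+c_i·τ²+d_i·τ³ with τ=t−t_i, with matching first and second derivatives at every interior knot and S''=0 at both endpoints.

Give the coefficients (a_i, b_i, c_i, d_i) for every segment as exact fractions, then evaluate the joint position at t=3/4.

Δ: Δ0=4, Δ1=-6
row 1: diag=4, rhs=-60; c'=1/4, d'=-15
back: M1=-15
M: M0=0, M1=-15, M2=0
seg 0: a=0, c=M0/2=0, d=(M1−M0)/(6·1)=-5/2, b=Δ0−h0·(2M0+M1)/6=13/2
seg 1: a=4, c=M1/2=-15/2, d=(M2−M1)/(6·1)=5/2, b=Δ1−h1·(2M1+M2)/6=-1
t_q=3/4 → seg 0, τ=3/4; S=0+13/2·τ+0·τ²+-5/2·τ³=489/128

  seg 0: a=0 b=13/2 c=0 d=-5/2
  seg 1: a=4 b=-1 c=-15/2 d=5/2
S(3/4) = 489/128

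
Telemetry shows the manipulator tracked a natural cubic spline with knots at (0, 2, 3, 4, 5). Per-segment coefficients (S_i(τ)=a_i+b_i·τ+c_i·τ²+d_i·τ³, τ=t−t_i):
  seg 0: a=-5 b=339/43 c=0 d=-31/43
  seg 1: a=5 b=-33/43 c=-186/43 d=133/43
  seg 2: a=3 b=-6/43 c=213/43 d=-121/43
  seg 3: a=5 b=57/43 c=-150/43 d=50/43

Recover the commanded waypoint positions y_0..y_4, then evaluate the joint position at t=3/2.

y_0=-5 y_1=5 y_2=3 y_3=5 y_4=4
S(3/2) = 1511/344

y_0 = S_0(0) = a_0 = -5
y_1 = S_1(0) = a_1 = 5
y_2 = S_2(0) = a_2 = 3
y_3 = S_3(0) = a_3 = 5
y_4 = S_3(1) = 4
t_q=3/2 is in segment 0 (τ=3/2); S_0(τ)=1511/344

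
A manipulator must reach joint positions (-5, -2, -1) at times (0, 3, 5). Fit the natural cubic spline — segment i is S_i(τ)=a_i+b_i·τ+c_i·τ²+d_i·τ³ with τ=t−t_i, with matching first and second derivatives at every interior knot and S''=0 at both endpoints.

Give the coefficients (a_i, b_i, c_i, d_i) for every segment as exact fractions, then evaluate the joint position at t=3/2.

  seg 0: a=-5 b=23/20 c=0 d=-1/60
  seg 1: a=-2 b=7/10 c=-3/20 d=1/40
S(3/2) = -533/160

Δ: Δ0=1, Δ1=1/2
row 1: diag=10, rhs=-3; c'=1/5, d'=-3/10
back: M1=-3/10
M: M0=0, M1=-3/10, M2=0
seg 0: a=-5, c=M0/2=0, d=(M1−M0)/(6·3)=-1/60, b=Δ0−h0·(2M0+M1)/6=23/20
seg 1: a=-2, c=M1/2=-3/20, d=(M2−M1)/(6·2)=1/40, b=Δ1−h1·(2M1+M2)/6=7/10
t_q=3/2 → seg 0, τ=3/2; S=-5+23/20·τ+0·τ²+-1/60·τ³=-533/160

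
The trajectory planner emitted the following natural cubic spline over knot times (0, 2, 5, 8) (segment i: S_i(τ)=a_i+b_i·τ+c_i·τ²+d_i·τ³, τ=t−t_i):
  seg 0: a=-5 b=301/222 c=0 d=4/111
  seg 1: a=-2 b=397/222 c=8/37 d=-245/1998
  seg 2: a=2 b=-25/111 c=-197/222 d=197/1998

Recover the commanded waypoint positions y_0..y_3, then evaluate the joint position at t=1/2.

y_0=-5 y_1=-2 y_2=2 y_3=-4
S(1/2) = -639/148

y_0 = S_0(0) = a_0 = -5
y_1 = S_1(0) = a_1 = -2
y_2 = S_2(0) = a_2 = 2
y_3 = S_2(3) = -4
t_q=1/2 is in segment 0 (τ=1/2); S_0(τ)=-639/148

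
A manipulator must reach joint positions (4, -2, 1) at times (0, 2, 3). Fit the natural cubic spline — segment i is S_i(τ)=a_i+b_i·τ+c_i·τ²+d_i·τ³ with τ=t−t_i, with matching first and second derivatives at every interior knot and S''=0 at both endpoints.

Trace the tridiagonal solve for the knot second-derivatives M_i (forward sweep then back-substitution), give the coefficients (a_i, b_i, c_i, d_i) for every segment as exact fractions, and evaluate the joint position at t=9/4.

  seg 0: a=4 b=-5 c=0 d=1/2
  seg 1: a=-2 b=1 c=3 d=-1
S(9/4) = -101/64

Δ: Δ0=-3, Δ1=3
row 1: diag=6, rhs=36; c'=1/6, d'=6
back: M1=6
M: M0=0, M1=6, M2=0
seg 0: a=4, c=M0/2=0, d=(M1−M0)/(6·2)=1/2, b=Δ0−h0·(2M0+M1)/6=-5
seg 1: a=-2, c=M1/2=3, d=(M2−M1)/(6·1)=-1, b=Δ1−h1·(2M1+M2)/6=1
t_q=9/4 → seg 1, τ=1/4; S=-2+1·τ+3·τ²+-1·τ³=-101/64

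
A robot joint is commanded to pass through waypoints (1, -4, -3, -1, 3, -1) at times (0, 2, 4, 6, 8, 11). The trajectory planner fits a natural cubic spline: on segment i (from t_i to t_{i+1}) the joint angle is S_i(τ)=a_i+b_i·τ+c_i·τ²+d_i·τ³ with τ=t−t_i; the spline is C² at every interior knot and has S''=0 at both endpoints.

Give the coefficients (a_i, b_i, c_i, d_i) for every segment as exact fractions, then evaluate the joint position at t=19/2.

  seg 0: a=1 b=-2623/795 c=0 d=1271/6360
  seg 1: a=-4 b=-1433/1590 c=1271/1060 d=-317/1272
  seg 2: a=-3 b=719/795 c=-157/530 d=547/3180
  seg 3: a=-1 b=1418/795 c=39/53 d=-499/1590
  seg 4: a=3 b=764/795 c=-304/265 d=304/2385
S(19/2) = 607/265

Δ: Δ0=-5/2, Δ1=1/2, Δ2=1, Δ3=2, Δ4=-4/3
row 1: diag=8, rhs=18; c'=1/4, d'=9/4
row 2: denom=8−2·1/4=15/2; d'=(3−2·9/4)/(15/2)=-1/5
row 3: denom=8−2·4/15=112/15; d'=(6−2·-1/5)/(112/15)=6/7
row 4: denom=10−2·15/56=265/28; d'=(-20−2·6/7)/(265/28)=-608/265
back: M4=-608/265
back: M3=6/7−15/56·-608/265=78/53
back: M2=-1/5−4/15·78/53=-157/265
back: M1=9/4−1/4·-157/265=1271/530
M: M0=0, M1=1271/530, M2=-157/265, M3=78/53, M4=-608/265, M5=0
seg 0: a=1, c=M0/2=0, d=(M1−M0)/(6·2)=1271/6360, b=Δ0−h0·(2M0+M1)/6=-2623/795
seg 1: a=-4, c=M1/2=1271/1060, d=(M2−M1)/(6·2)=-317/1272, b=Δ1−h1·(2M1+M2)/6=-1433/1590
seg 2: a=-3, c=M2/2=-157/530, d=(M3−M2)/(6·2)=547/3180, b=Δ2−h2·(2M2+M3)/6=719/795
seg 3: a=-1, c=M3/2=39/53, d=(M4−M3)/(6·2)=-499/1590, b=Δ3−h3·(2M3+M4)/6=1418/795
seg 4: a=3, c=M4/2=-304/265, d=(M5−M4)/(6·3)=304/2385, b=Δ4−h4·(2M4+M5)/6=764/795
t_q=19/2 → seg 4, τ=3/2; S=3+764/795·τ+-304/265·τ²+304/2385·τ³=607/265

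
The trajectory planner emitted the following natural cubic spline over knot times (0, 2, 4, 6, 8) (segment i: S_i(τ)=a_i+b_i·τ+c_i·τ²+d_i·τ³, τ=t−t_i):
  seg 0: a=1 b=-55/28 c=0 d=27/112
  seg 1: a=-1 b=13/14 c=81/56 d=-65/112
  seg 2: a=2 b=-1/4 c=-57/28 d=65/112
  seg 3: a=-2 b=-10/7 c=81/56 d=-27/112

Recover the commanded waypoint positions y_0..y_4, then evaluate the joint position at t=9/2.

y_0=1 y_1=-1 y_2=2 y_3=-2 y_4=-1
S(9/2) = 1289/896

y_0 = S_0(0) = a_0 = 1
y_1 = S_1(0) = a_1 = -1
y_2 = S_2(0) = a_2 = 2
y_3 = S_3(0) = a_3 = -2
y_4 = S_3(2) = -1
t_q=9/2 is in segment 2 (τ=1/2); S_2(τ)=1289/896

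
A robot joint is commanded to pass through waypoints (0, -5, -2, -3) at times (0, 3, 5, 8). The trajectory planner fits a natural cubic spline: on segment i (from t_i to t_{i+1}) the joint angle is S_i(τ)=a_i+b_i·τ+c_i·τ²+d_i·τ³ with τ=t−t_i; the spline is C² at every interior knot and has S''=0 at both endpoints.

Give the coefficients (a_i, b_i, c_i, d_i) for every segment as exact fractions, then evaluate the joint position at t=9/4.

Δ: Δ0=-5/3, Δ1=3/2, Δ2=-1/3
row 1: diag=10, rhs=19; c'=1/5, d'=19/10
row 2: denom=10−2·1/5=48/5; d'=(-11−2·19/10)/(48/5)=-37/24
back: M2=-37/24
back: M1=19/10−1/5·-37/24=53/24
M: M0=0, M1=53/24, M2=-37/24, M3=0
seg 0: a=0, c=M0/2=0, d=(M1−M0)/(6·3)=53/432, b=Δ0−h0·(2M0+M1)/6=-133/48
seg 1: a=-5, c=M1/2=53/48, d=(M2−M1)/(6·2)=-5/16, b=Δ1−h1·(2M1+M2)/6=13/24
seg 2: a=-2, c=M2/2=-37/48, d=(M3−M2)/(6·3)=37/432, b=Δ2−h2·(2M2+M3)/6=29/24
t_q=9/4 → seg 0, τ=9/4; S=0+-133/48·τ+0·τ²+53/432·τ³=-4953/1024

  seg 0: a=0 b=-133/48 c=0 d=53/432
  seg 1: a=-5 b=13/24 c=53/48 d=-5/16
  seg 2: a=-2 b=29/24 c=-37/48 d=37/432
S(9/4) = -4953/1024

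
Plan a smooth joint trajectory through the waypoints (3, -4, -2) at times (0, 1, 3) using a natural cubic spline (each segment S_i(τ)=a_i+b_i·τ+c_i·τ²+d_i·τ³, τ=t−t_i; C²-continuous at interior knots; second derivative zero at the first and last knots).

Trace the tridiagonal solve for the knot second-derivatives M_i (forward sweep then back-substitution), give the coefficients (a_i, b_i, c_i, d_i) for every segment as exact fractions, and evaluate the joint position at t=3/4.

Δ: Δ0=-7, Δ1=1
row 1: diag=6, rhs=48; c'=1/3, d'=8
back: M1=8
M: M0=0, M1=8, M2=0
seg 0: a=3, c=M0/2=0, d=(M1−M0)/(6·1)=4/3, b=Δ0−h0·(2M0+M1)/6=-25/3
seg 1: a=-4, c=M1/2=4, d=(M2−M1)/(6·2)=-2/3, b=Δ1−h1·(2M1+M2)/6=-13/3
t_q=3/4 → seg 0, τ=3/4; S=3+-25/3·τ+0·τ²+4/3·τ³=-43/16

  seg 0: a=3 b=-25/3 c=0 d=4/3
  seg 1: a=-4 b=-13/3 c=4 d=-2/3
S(3/4) = -43/16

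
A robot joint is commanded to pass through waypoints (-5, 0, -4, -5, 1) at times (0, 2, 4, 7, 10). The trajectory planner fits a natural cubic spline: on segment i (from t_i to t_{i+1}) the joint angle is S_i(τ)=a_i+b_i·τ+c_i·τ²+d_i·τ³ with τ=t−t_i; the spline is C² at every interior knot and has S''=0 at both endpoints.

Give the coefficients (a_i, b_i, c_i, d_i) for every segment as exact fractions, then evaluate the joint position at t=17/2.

Δ: Δ0=5/2, Δ1=-2, Δ2=-1/3, Δ3=2
row 1: diag=8, rhs=-27; c'=1/4, d'=-27/8
row 2: denom=10−2·1/4=19/2; d'=(10−2·-27/8)/(19/2)=67/38
row 3: denom=12−3·6/19=210/19; d'=(14−3·67/38)/(210/19)=331/420
back: M3=331/420
back: M2=67/38−6/19·331/420=53/35
back: M1=-27/8−1/4·53/35=-1051/280
M: M0=0, M1=-1051/280, M2=53/35, M3=331/420, M4=0
seg 0: a=-5, c=M0/2=0, d=(M1−M0)/(6·2)=-1051/3360, b=Δ0−h0·(2M0+M1)/6=3151/840
seg 1: a=0, c=M1/2=-1051/560, d=(M2−M1)/(6·2)=295/672, b=Δ1−h1·(2M1+M2)/6=-1/420
seg 2: a=-4, c=M2/2=53/70, d=(M3−M2)/(6·3)=-61/1512, b=Δ2−h2·(2M2+M3)/6=-269/120
seg 3: a=-5, c=M3/2=331/840, d=(M4−M3)/(6·3)=-331/7560, b=Δ3−h3·(2M3+M4)/6=509/420
t_q=17/2 → seg 3, τ=3/2; S=-5+509/420·τ+331/840·τ²+-331/7560·τ³=-5473/2240

  seg 0: a=-5 b=3151/840 c=0 d=-1051/3360
  seg 1: a=0 b=-1/420 c=-1051/560 d=295/672
  seg 2: a=-4 b=-269/120 c=53/70 d=-61/1512
  seg 3: a=-5 b=509/420 c=331/840 d=-331/7560
S(17/2) = -5473/2240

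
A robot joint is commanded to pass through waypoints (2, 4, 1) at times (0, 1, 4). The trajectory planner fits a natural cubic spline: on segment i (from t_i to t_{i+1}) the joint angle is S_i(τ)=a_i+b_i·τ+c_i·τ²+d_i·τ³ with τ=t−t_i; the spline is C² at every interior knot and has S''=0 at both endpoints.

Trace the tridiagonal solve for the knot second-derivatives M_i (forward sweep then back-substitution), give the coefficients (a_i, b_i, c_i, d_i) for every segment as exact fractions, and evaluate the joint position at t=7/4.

  seg 0: a=2 b=19/8 c=0 d=-3/8
  seg 1: a=4 b=5/4 c=-9/8 d=1/8
S(7/4) = 2231/512

Δ: Δ0=2, Δ1=-1
row 1: diag=8, rhs=-18; c'=3/8, d'=-9/4
back: M1=-9/4
M: M0=0, M1=-9/4, M2=0
seg 0: a=2, c=M0/2=0, d=(M1−M0)/(6·1)=-3/8, b=Δ0−h0·(2M0+M1)/6=19/8
seg 1: a=4, c=M1/2=-9/8, d=(M2−M1)/(6·3)=1/8, b=Δ1−h1·(2M1+M2)/6=5/4
t_q=7/4 → seg 1, τ=3/4; S=4+5/4·τ+-9/8·τ²+1/8·τ³=2231/512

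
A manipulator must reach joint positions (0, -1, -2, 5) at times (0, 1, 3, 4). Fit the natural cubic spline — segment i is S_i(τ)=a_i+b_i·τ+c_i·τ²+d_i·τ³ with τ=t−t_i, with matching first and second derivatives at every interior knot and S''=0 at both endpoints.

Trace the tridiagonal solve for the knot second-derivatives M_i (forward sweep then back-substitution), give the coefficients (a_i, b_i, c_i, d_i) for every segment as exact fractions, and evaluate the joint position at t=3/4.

Δ: Δ0=-1, Δ1=-1/2, Δ2=7
row 1: diag=6, rhs=3; c'=1/3, d'=1/2
row 2: denom=6−2·1/3=16/3; d'=(45−2·1/2)/(16/3)=33/4
back: M2=33/4
back: M1=1/2−1/3·33/4=-9/4
M: M0=0, M1=-9/4, M2=33/4, M3=0
seg 0: a=0, c=M0/2=0, d=(M1−M0)/(6·1)=-3/8, b=Δ0−h0·(2M0+M1)/6=-5/8
seg 1: a=-1, c=M1/2=-9/8, d=(M2−M1)/(6·2)=7/8, b=Δ1−h1·(2M1+M2)/6=-7/4
seg 2: a=-2, c=M2/2=33/8, d=(M3−M2)/(6·1)=-11/8, b=Δ2−h2·(2M2+M3)/6=17/4
t_q=3/4 → seg 0, τ=3/4; S=0+-5/8·τ+0·τ²+-3/8·τ³=-321/512

  seg 0: a=0 b=-5/8 c=0 d=-3/8
  seg 1: a=-1 b=-7/4 c=-9/8 d=7/8
  seg 2: a=-2 b=17/4 c=33/8 d=-11/8
S(3/4) = -321/512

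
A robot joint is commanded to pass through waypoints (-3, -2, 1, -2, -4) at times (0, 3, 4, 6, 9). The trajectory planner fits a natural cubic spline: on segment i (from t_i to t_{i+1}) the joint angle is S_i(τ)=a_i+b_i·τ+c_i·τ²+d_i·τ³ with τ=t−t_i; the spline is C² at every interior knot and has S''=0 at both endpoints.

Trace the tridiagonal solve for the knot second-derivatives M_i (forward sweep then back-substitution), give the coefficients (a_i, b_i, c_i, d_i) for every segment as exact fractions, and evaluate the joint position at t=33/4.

  seg 0: a=-3 b=-221/219 c=0 d=98/657
  seg 1: a=-2 b=661/219 c=98/73 d=-298/219
  seg 2: a=1 b=355/219 c=-200/73 d=1033/1752
  seg 3: a=-2 b=-991/438 c=233/292 d=-233/2628
S(33/4) = -75893/18688

Δ: Δ0=1/3, Δ1=3, Δ2=-3/2, Δ3=-2/3
row 1: diag=8, rhs=16; c'=1/8, d'=2
row 2: denom=6−1·1/8=47/8; d'=(-27−1·2)/(47/8)=-232/47
row 3: denom=10−2·16/47=438/47; d'=(5−2·-232/47)/(438/47)=233/146
back: M3=233/146
back: M2=-232/47−16/47·233/146=-400/73
back: M1=2−1/8·-400/73=196/73
M: M0=0, M1=196/73, M2=-400/73, M3=233/146, M4=0
seg 0: a=-3, c=M0/2=0, d=(M1−M0)/(6·3)=98/657, b=Δ0−h0·(2M0+M1)/6=-221/219
seg 1: a=-2, c=M1/2=98/73, d=(M2−M1)/(6·1)=-298/219, b=Δ1−h1·(2M1+M2)/6=661/219
seg 2: a=1, c=M2/2=-200/73, d=(M3−M2)/(6·2)=1033/1752, b=Δ2−h2·(2M2+M3)/6=355/219
seg 3: a=-2, c=M3/2=233/292, d=(M4−M3)/(6·3)=-233/2628, b=Δ3−h3·(2M3+M4)/6=-991/438
t_q=33/4 → seg 3, τ=9/4; S=-2+-991/438·τ+233/292·τ²+-233/2628·τ³=-75893/18688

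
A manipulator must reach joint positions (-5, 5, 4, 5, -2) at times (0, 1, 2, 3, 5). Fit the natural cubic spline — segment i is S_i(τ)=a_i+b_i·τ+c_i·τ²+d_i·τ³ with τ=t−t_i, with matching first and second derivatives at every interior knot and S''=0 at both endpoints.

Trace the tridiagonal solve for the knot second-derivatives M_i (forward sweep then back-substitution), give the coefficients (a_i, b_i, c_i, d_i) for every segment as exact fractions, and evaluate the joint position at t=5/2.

Δ: Δ0=10, Δ1=-1, Δ2=1, Δ3=-7/2
row 1: diag=4, rhs=-66; c'=1/4, d'=-33/2
row 2: denom=4−1·1/4=15/4; d'=(12−1·-33/2)/(15/4)=38/5
row 3: denom=6−1·4/15=86/15; d'=(-27−1·38/5)/(86/15)=-519/86
back: M3=-519/86
back: M2=38/5−4/15·-519/86=396/43
back: M1=-33/2−1/4·396/43=-1617/86
M: M0=0, M1=-1617/86, M2=396/43, M3=-519/86, M4=0
seg 0: a=-5, c=M0/2=0, d=(M1−M0)/(6·1)=-539/172, b=Δ0−h0·(2M0+M1)/6=2259/172
seg 1: a=5, c=M1/2=-1617/172, d=(M2−M1)/(6·1)=803/172, b=Δ1−h1·(2M1+M2)/6=321/86
seg 2: a=4, c=M2/2=198/43, d=(M3−M2)/(6·1)=-437/172, b=Δ2−h2·(2M2+M3)/6=-183/172
seg 3: a=5, c=M3/2=-519/172, d=(M4−M3)/(6·2)=173/344, b=Δ3−h3·(2M3+M4)/6=45/86
t_q=5/2 → seg 2, τ=1/2; S=4+-183/172·τ+198/43·τ²+-437/172·τ³=5919/1376

  seg 0: a=-5 b=2259/172 c=0 d=-539/172
  seg 1: a=5 b=321/86 c=-1617/172 d=803/172
  seg 2: a=4 b=-183/172 c=198/43 d=-437/172
  seg 3: a=5 b=45/86 c=-519/172 d=173/344
S(5/2) = 5919/1376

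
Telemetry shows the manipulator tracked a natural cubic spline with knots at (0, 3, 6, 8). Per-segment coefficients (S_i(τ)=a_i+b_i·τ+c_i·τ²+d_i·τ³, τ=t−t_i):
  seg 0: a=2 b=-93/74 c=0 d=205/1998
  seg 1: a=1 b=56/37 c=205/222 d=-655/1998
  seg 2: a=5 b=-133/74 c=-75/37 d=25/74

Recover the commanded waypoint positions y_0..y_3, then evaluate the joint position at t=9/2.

y_0 = S_0(0) = a_0 = 2
y_1 = S_1(0) = a_1 = 1
y_2 = S_2(0) = a_2 = 5
y_3 = S_2(2) = -4
t_q=9/2 is in segment 1 (τ=3/2); S_1(τ)=2511/592

y_0=2 y_1=1 y_2=5 y_3=-4
S(9/2) = 2511/592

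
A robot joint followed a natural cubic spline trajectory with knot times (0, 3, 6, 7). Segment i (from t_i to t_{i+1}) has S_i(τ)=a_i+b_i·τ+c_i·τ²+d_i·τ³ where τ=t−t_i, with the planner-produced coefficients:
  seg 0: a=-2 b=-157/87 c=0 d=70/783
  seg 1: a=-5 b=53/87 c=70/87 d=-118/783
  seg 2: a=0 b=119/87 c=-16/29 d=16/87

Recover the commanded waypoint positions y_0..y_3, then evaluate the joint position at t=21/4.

y_0=-2 y_1=-5 y_2=0 y_3=1
S(21/4) = -1181/928

y_0 = S_0(0) = a_0 = -2
y_1 = S_1(0) = a_1 = -5
y_2 = S_2(0) = a_2 = 0
y_3 = S_2(1) = 1
t_q=21/4 is in segment 1 (τ=9/4); S_1(τ)=-1181/928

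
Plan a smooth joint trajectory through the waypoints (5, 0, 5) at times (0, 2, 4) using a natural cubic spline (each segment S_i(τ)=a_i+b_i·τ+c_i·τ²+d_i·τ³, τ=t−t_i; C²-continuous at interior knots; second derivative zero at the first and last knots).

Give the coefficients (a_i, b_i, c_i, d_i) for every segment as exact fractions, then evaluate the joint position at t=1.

  seg 0: a=5 b=-15/4 c=0 d=5/16
  seg 1: a=0 b=0 c=15/8 d=-5/16
S(1) = 25/16

Δ: Δ0=-5/2, Δ1=5/2
row 1: diag=8, rhs=30; c'=1/4, d'=15/4
back: M1=15/4
M: M0=0, M1=15/4, M2=0
seg 0: a=5, c=M0/2=0, d=(M1−M0)/(6·2)=5/16, b=Δ0−h0·(2M0+M1)/6=-15/4
seg 1: a=0, c=M1/2=15/8, d=(M2−M1)/(6·2)=-5/16, b=Δ1−h1·(2M1+M2)/6=0
t_q=1 → seg 0, τ=1; S=5+-15/4·τ+0·τ²+5/16·τ³=25/16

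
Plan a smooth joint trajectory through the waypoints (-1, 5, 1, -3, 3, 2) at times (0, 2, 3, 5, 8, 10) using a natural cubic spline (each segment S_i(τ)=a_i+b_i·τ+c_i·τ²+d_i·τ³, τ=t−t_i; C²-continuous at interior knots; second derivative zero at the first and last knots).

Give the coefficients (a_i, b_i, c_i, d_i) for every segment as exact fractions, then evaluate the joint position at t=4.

Δ: Δ0=3, Δ1=-4, Δ2=-2, Δ3=2, Δ4=-1/2
row 1: diag=6, rhs=-42; c'=1/6, d'=-7
row 2: denom=6−1·1/6=35/6; d'=(12−1·-7)/(35/6)=114/35
row 3: denom=10−2·12/35=326/35; d'=(24−2·114/35)/(326/35)=306/163
row 4: denom=10−3·105/326=2945/326; d'=(-15−3·306/163)/(2945/326)=-354/155
back: M4=-354/155
back: M3=306/163−105/326·-354/155=81/31
back: M2=114/35−12/35·81/31=366/155
back: M1=-7−1/6·366/155=-1146/155
M: M0=0, M1=-1146/155, M2=366/155, M3=81/31, M4=-354/155, M5=0
seg 0: a=-1, c=M0/2=0, d=(M1−M0)/(6·2)=-191/310, b=Δ0−h0·(2M0+M1)/6=847/155
seg 1: a=5, c=M1/2=-573/155, d=(M2−M1)/(6·1)=252/155, b=Δ1−h1·(2M1+M2)/6=-299/155
seg 2: a=1, c=M2/2=183/155, d=(M3−M2)/(6·2)=13/620, b=Δ2−h2·(2M2+M3)/6=-689/155
seg 3: a=-3, c=M3/2=81/62, d=(M4−M3)/(6·3)=-253/930, b=Δ3−h3·(2M3+M4)/6=82/155
seg 4: a=3, c=M4/2=-177/155, d=(M5−M4)/(6·2)=59/310, b=Δ4−h4·(2M4+M5)/6=317/310
t_q=4 → seg 2, τ=1; S=1+-689/155·τ+183/155·τ²+13/620·τ³=-1391/620

  seg 0: a=-1 b=847/155 c=0 d=-191/310
  seg 1: a=5 b=-299/155 c=-573/155 d=252/155
  seg 2: a=1 b=-689/155 c=183/155 d=13/620
  seg 3: a=-3 b=82/155 c=81/62 d=-253/930
  seg 4: a=3 b=317/310 c=-177/155 d=59/310
S(4) = -1391/620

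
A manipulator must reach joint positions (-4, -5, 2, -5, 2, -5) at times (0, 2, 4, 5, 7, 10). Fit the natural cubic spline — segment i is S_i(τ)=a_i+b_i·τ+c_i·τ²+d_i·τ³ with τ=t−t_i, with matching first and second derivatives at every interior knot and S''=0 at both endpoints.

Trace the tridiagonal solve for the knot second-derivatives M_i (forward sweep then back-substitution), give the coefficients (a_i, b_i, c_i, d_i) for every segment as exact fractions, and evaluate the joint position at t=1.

  seg 0: a=-4 b=-1241/447 c=0 d=2035/3576
  seg 1: a=-5 b=3623/894 c=2035/596 d=-6599/3576
  seg 2: a=2 b=-1982/447 c=-1141/149 d=2276/447
  seg 3: a=-5 b=-2000/447 c=1135/149 d=-6491/3576
  seg 4: a=2 b=3767/894 c=-1951/596 d=1951/5364
S(1) = -7399/1192

Δ: Δ0=-1/2, Δ1=7/2, Δ2=-7, Δ3=7/2, Δ4=-7/3
row 1: diag=8, rhs=24; c'=1/4, d'=3
row 2: denom=6−2·1/4=11/2; d'=(-63−2·3)/(11/2)=-138/11
row 3: denom=6−1·2/11=64/11; d'=(63−1·-138/11)/(64/11)=831/64
row 4: denom=10−2·11/32=149/16; d'=(-35−2·831/64)/(149/16)=-1951/298
back: M4=-1951/298
back: M3=831/64−11/32·-1951/298=2270/149
back: M2=-138/11−2/11·2270/149=-2282/149
back: M1=3−1/4·-2282/149=2035/298
M: M0=0, M1=2035/298, M2=-2282/149, M3=2270/149, M4=-1951/298, M5=0
seg 0: a=-4, c=M0/2=0, d=(M1−M0)/(6·2)=2035/3576, b=Δ0−h0·(2M0+M1)/6=-1241/447
seg 1: a=-5, c=M1/2=2035/596, d=(M2−M1)/(6·2)=-6599/3576, b=Δ1−h1·(2M1+M2)/6=3623/894
seg 2: a=2, c=M2/2=-1141/149, d=(M3−M2)/(6·1)=2276/447, b=Δ2−h2·(2M2+M3)/6=-1982/447
seg 3: a=-5, c=M3/2=1135/149, d=(M4−M3)/(6·2)=-6491/3576, b=Δ3−h3·(2M3+M4)/6=-2000/447
seg 4: a=2, c=M4/2=-1951/596, d=(M5−M4)/(6·3)=1951/5364, b=Δ4−h4·(2M4+M5)/6=3767/894
t_q=1 → seg 0, τ=1; S=-4+-1241/447·τ+0·τ²+2035/3576·τ³=-7399/1192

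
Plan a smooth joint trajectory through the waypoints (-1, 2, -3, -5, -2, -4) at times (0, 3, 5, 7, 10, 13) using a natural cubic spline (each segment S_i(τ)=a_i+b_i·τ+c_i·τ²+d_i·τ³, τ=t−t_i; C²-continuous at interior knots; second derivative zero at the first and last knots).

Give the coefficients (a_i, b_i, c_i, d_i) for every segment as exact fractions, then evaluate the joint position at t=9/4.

Δ: Δ0=1, Δ1=-5/2, Δ2=-1, Δ3=1, Δ4=-2/3
row 1: diag=10, rhs=-21; c'=1/5, d'=-21/10
row 2: denom=8−2·1/5=38/5; d'=(9−2·-21/10)/(38/5)=33/19
row 3: denom=10−2·5/19=180/19; d'=(12−2·33/19)/(180/19)=9/10
row 4: denom=12−3·19/60=221/20; d'=(-10−3·9/10)/(221/20)=-254/221
back: M4=-254/221
back: M3=9/10−19/60·-254/221=838/663
back: M2=33/19−5/19·838/663=931/663
back: M1=-21/10−1/5·931/663=-3157/1326
M: M0=0, M1=-3157/1326, M2=931/663, M3=838/663, M4=-254/221, M5=0
seg 0: a=-1, c=M0/2=0, d=(M1−M0)/(6·3)=-3157/23868, b=Δ0−h0·(2M0+M1)/6=5809/2652
seg 1: a=2, c=M1/2=-3157/2652, d=(M2−M1)/(6·2)=1673/5304, b=Δ1−h1·(2M1+M2)/6=-1831/1326
seg 2: a=-3, c=M2/2=931/1326, d=(M3−M2)/(6·2)=-31/2652, b=Δ2−h2·(2M2+M3)/6=-521/221
seg 3: a=-5, c=M3/2=419/663, d=(M4−M3)/(6·3)=-800/5967, b=Δ3−h3·(2M3+M4)/6=206/663
seg 4: a=-2, c=M4/2=-127/221, d=(M5−M4)/(6·3)=127/1989, b=Δ4−h4·(2M4+M5)/6=320/663
t_q=9/4 → seg 0, τ=9/4; S=-1+5809/2652·τ+0·τ²+-3157/23868·τ³=137017/56576

  seg 0: a=-1 b=5809/2652 c=0 d=-3157/23868
  seg 1: a=2 b=-1831/1326 c=-3157/2652 d=1673/5304
  seg 2: a=-3 b=-521/221 c=931/1326 d=-31/2652
  seg 3: a=-5 b=206/663 c=419/663 d=-800/5967
  seg 4: a=-2 b=320/663 c=-127/221 d=127/1989
S(9/4) = 137017/56576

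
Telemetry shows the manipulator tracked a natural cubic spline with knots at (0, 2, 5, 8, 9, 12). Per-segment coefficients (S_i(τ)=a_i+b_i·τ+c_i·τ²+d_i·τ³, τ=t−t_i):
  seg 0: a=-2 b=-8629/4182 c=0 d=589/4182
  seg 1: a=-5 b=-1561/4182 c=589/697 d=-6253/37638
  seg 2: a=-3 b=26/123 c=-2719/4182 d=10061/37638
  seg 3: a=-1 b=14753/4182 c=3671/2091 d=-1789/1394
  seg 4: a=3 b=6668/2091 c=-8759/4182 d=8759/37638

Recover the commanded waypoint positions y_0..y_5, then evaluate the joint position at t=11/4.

y_0=-2 y_1=-5 y_2=-3 y_3=-1 y_4=3 y_5=0
S(11/4) = -434901/89216

y_0 = S_0(0) = a_0 = -2
y_1 = S_1(0) = a_1 = -5
y_2 = S_2(0) = a_2 = -3
y_3 = S_3(0) = a_3 = -1
y_4 = S_4(0) = a_4 = 3
y_5 = S_4(3) = 0
t_q=11/4 is in segment 1 (τ=3/4); S_1(τ)=-434901/89216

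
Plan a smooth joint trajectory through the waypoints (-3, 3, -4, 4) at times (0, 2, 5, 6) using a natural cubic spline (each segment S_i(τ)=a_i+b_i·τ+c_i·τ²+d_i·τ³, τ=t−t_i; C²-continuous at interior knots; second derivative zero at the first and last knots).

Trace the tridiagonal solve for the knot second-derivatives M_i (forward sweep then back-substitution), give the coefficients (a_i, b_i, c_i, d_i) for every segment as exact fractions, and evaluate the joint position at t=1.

  seg 0: a=-3 b=1081/213 c=0 d=-221/426
  seg 1: a=3 b=-245/213 c=-221/71 d=193/213
  seg 2: a=-4 b=988/213 c=358/71 d=-358/213
S(1) = 221/142

Δ: Δ0=3, Δ1=-7/3, Δ2=8
row 1: diag=10, rhs=-32; c'=3/10, d'=-16/5
row 2: denom=8−3·3/10=71/10; d'=(62−3·-16/5)/(71/10)=716/71
back: M2=716/71
back: M1=-16/5−3/10·716/71=-442/71
M: M0=0, M1=-442/71, M2=716/71, M3=0
seg 0: a=-3, c=M0/2=0, d=(M1−M0)/(6·2)=-221/426, b=Δ0−h0·(2M0+M1)/6=1081/213
seg 1: a=3, c=M1/2=-221/71, d=(M2−M1)/(6·3)=193/213, b=Δ1−h1·(2M1+M2)/6=-245/213
seg 2: a=-4, c=M2/2=358/71, d=(M3−M2)/(6·1)=-358/213, b=Δ2−h2·(2M2+M3)/6=988/213
t_q=1 → seg 0, τ=1; S=-3+1081/213·τ+0·τ²+-221/426·τ³=221/142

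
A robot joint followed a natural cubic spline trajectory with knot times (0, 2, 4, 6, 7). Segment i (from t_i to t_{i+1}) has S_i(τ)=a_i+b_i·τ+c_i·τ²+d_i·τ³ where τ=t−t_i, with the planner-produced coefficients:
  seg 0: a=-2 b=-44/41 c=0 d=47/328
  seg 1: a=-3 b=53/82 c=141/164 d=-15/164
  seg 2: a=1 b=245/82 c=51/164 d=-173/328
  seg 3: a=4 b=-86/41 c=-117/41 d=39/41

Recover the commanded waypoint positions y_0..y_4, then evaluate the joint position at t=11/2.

y_0 = S_0(0) = a_0 = -2
y_1 = S_1(0) = a_1 = -3
y_2 = S_2(0) = a_2 = 1
y_3 = S_3(0) = a_3 = 4
y_4 = S_3(1) = 0
t_q=11/2 is in segment 2 (τ=3/2); S_2(τ)=11549/2624

y_0=-2 y_1=-3 y_2=1 y_3=4 y_4=0
S(11/2) = 11549/2624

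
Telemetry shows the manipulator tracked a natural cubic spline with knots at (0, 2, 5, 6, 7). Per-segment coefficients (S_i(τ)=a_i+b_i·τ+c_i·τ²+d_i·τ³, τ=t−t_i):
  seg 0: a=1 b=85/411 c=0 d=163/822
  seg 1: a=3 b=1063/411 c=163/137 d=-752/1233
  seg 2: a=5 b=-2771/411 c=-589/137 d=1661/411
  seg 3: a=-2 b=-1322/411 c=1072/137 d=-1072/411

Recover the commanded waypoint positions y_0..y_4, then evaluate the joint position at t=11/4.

y_0 = S_0(0) = a_0 = 1
y_1 = S_1(0) = a_1 = 3
y_2 = S_2(0) = a_2 = 5
y_3 = S_3(0) = a_3 = -2
y_4 = S_3(1) = 0
t_q=11/4 is in segment 1 (τ=3/4); S_1(τ)=11731/2192

y_0=1 y_1=3 y_2=5 y_3=-2 y_4=0
S(11/4) = 11731/2192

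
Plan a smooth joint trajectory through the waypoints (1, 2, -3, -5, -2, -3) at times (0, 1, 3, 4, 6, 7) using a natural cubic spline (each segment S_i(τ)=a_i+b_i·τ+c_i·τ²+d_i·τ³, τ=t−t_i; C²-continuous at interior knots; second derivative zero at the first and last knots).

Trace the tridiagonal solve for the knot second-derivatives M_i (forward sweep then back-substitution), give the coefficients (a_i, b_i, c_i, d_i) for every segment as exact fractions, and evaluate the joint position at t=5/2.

Δ: Δ0=1, Δ1=-5/2, Δ2=-2, Δ3=3/2, Δ4=-1
row 1: diag=6, rhs=-21; c'=1/3, d'=-7/2
row 2: denom=6−2·1/3=16/3; d'=(3−2·-7/2)/(16/3)=15/8
row 3: denom=6−1·3/16=93/16; d'=(21−1·15/8)/(93/16)=102/31
row 4: denom=6−2·32/93=494/93; d'=(-15−2·102/31)/(494/93)=-2007/494
back: M4=-2007/494
back: M3=102/31−32/93·-2007/494=1158/247
back: M2=15/8−3/16·1158/247=246/247
back: M1=-7/2−1/3·246/247=-1893/494
M: M0=0, M1=-1893/494, M2=246/247, M3=1158/247, M4=-2007/494, M5=0
seg 0: a=1, c=M0/2=0, d=(M1−M0)/(6·1)=-631/988, b=Δ0−h0·(2M0+M1)/6=1619/988
seg 1: a=2, c=M1/2=-1893/988, d=(M2−M1)/(6·2)=795/1976, b=Δ1−h1·(2M1+M2)/6=-137/494
seg 2: a=-3, c=M2/2=123/247, d=(M3−M2)/(6·1)=8/13, b=Δ2−h2·(2M2+M3)/6=-769/247
seg 3: a=-5, c=M3/2=579/247, d=(M4−M3)/(6·2)=-1441/1976, b=Δ3−h3·(2M3+M4)/6=-67/247
seg 4: a=-2, c=M4/2=-2007/988, d=(M5−M4)/(6·1)=669/988, b=Δ4−h4·(2M4+M5)/6=175/494
t_q=5/2 → seg 1, τ=3/2; S=2+-137/494·τ+-1893/988·τ²+795/1976·τ³=-21643/15808

  seg 0: a=1 b=1619/988 c=0 d=-631/988
  seg 1: a=2 b=-137/494 c=-1893/988 d=795/1976
  seg 2: a=-3 b=-769/247 c=123/247 d=8/13
  seg 3: a=-5 b=-67/247 c=579/247 d=-1441/1976
  seg 4: a=-2 b=175/494 c=-2007/988 d=669/988
S(5/2) = -21643/15808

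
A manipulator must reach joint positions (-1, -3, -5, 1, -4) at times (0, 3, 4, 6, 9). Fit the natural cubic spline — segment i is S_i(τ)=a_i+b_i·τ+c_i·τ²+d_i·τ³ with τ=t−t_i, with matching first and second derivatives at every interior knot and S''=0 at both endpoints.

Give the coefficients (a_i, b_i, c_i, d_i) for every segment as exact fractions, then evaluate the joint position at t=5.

  seg 0: a=-1 b=55/219 c=0 d=-67/657
  seg 1: a=-3 b=-548/219 c=-67/73 d=311/219
  seg 2: a=-5 b=-17/219 c=244/73 d=-395/438
  seg 3: a=1 b=541/219 c=-151/73 d=151/657
S(5) = -385/146

Δ: Δ0=-2/3, Δ1=-2, Δ2=3, Δ3=-5/3
row 1: diag=8, rhs=-8; c'=1/8, d'=-1
row 2: denom=6−1·1/8=47/8; d'=(30−1·-1)/(47/8)=248/47
row 3: denom=10−2·16/47=438/47; d'=(-28−2·248/47)/(438/47)=-302/73
back: M3=-302/73
back: M2=248/47−16/47·-302/73=488/73
back: M1=-1−1/8·488/73=-134/73
M: M0=0, M1=-134/73, M2=488/73, M3=-302/73, M4=0
seg 0: a=-1, c=M0/2=0, d=(M1−M0)/(6·3)=-67/657, b=Δ0−h0·(2M0+M1)/6=55/219
seg 1: a=-3, c=M1/2=-67/73, d=(M2−M1)/(6·1)=311/219, b=Δ1−h1·(2M1+M2)/6=-548/219
seg 2: a=-5, c=M2/2=244/73, d=(M3−M2)/(6·2)=-395/438, b=Δ2−h2·(2M2+M3)/6=-17/219
seg 3: a=1, c=M3/2=-151/73, d=(M4−M3)/(6·3)=151/657, b=Δ3−h3·(2M3+M4)/6=541/219
t_q=5 → seg 2, τ=1; S=-5+-17/219·τ+244/73·τ²+-395/438·τ³=-385/146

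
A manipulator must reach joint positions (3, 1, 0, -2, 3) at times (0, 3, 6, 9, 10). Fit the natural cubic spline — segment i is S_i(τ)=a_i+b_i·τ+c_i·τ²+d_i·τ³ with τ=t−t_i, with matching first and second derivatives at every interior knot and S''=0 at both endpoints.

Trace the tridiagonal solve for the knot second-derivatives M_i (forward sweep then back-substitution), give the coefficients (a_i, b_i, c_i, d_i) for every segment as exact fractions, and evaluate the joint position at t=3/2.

Δ: Δ0=-2/3, Δ1=-1/3, Δ2=-2/3, Δ3=5
row 1: diag=12, rhs=2; c'=1/4, d'=1/6
row 2: denom=12−3·1/4=45/4; d'=(-2−3·1/6)/(45/4)=-2/9
row 3: denom=8−3·4/15=36/5; d'=(34−3·-2/9)/(36/5)=130/27
back: M3=130/27
back: M2=-2/9−4/15·130/27=-122/81
back: M1=1/6−1/4·-122/81=44/81
M: M0=0, M1=44/81, M2=-122/81, M3=130/27, M4=0
seg 0: a=3, c=M0/2=0, d=(M1−M0)/(6·3)=22/729, b=Δ0−h0·(2M0+M1)/6=-76/81
seg 1: a=1, c=M1/2=22/81, d=(M2−M1)/(6·3)=-83/729, b=Δ1−h1·(2M1+M2)/6=-10/81
seg 2: a=0, c=M2/2=-61/81, d=(M3−M2)/(6·3)=256/729, b=Δ2−h2·(2M2+M3)/6=-127/81
seg 3: a=-2, c=M3/2=65/27, d=(M4−M3)/(6·1)=-65/81, b=Δ3−h3·(2M3+M4)/6=275/81
t_q=3/2 → seg 0, τ=3/2; S=3+-76/81·τ+0·τ²+22/729·τ³=61/36

  seg 0: a=3 b=-76/81 c=0 d=22/729
  seg 1: a=1 b=-10/81 c=22/81 d=-83/729
  seg 2: a=0 b=-127/81 c=-61/81 d=256/729
  seg 3: a=-2 b=275/81 c=65/27 d=-65/81
S(3/2) = 61/36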